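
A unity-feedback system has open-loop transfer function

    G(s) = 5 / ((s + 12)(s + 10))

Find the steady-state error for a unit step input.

G(s) has no poles at the origin.
This is a Type 0 system. Kp = lim_{s→0} G(s) = 5/120 = 1/24.
e_ss = 1/(1 + Kp) = 1/(1 + 1/24) = 24/25 ≈ 0.9600.

e_ss = 0.9600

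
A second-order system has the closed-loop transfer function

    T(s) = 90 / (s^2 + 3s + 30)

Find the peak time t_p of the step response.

t_p ≈ 0.5964 s

Comparing s^2 + 3s + 30 to s^2 + 2ζωₙs + ωₙ²: ωₙ = √30 ≈ 5.477 rad/s and ζ = 3/(2·√30) ≈ 0.2739.
ζωₙ = 3/2 = 1.5, so ω_d = ωₙ√(1−ζ²) = √(ωₙ² − (ζωₙ)²) = √(30 − 1.5²) = √27.75 ≈ 5.268 rad/s.
t_p = π/ω_d = π/5.268 ≈ 0.5964 s.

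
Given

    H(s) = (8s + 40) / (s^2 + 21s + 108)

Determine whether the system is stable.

The denominator s^2 + 21s + 108 factors as (s + 12)(s + 9), giving poles at s = -12, -9.
Since all poles lie strictly in the left half-plane, the system is stable.

stable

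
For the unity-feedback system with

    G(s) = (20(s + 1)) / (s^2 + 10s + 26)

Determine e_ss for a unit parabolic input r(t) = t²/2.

e_ss = ∞

G(s) has no poles at the origin.
This is a Type 0 system; Ka = lim_{s→0} s^2·G(s) = 0, so the steady-state error for a parabola input is infinite.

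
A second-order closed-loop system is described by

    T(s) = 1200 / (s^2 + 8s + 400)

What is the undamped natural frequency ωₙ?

Compare the denominator to the standard form s^2 + 2ζωₙs + ωₙ².
ωₙ² = 400, so ωₙ = 20 rad/s.

ωₙ = 20 rad/s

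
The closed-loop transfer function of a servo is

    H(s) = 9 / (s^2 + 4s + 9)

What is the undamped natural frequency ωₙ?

ωₙ = 3 rad/s

Compare the denominator to the standard form s^2 + 2ζωₙs + ωₙ².
ωₙ² = 9, so ωₙ = 3 rad/s.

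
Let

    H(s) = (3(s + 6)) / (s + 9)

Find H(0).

H(0) = 2

At s = 0 each factor (s + a) contributes a and each (s^2 + bs + c) contributes c.
H(0) = 3·(6) / ((9)) = 18/9 = 2.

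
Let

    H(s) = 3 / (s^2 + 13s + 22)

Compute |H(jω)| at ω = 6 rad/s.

Substitute s = j6: numerator = 3, denominator = -14 + j78.
|H(j6)| = |3| / |-14 + j78| = 3 / 79.246 ≈ 0.03786.

|H(j6)| ≈ 0.03786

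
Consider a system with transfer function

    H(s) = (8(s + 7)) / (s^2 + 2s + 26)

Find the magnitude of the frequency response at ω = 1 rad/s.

Substitute s = j1: numerator = 56 + j8, denominator = 25 + j2.
|H(j1)| = |56 + j8| / |25 + j2| = 56.569 / 25.080 ≈ 2.256.

|H(j1)| ≈ 2.256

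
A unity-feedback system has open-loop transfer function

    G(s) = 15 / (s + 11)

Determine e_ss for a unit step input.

G(s) has no poles at the origin.
This is a Type 0 system. Kp = lim_{s→0} G(s) = 15/11.
e_ss = 1/(1 + Kp) = 1/(1 + 15/11) = 11/26 ≈ 0.4231.

e_ss = 0.4231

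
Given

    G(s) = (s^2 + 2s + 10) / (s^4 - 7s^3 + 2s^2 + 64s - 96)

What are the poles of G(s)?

The poles are the roots of the denominator s^4 - 7s^3 + 2s^2 + 64s - 96 = 0.
Trying s = -3: the polynomial evaluates to 0, so (s + 3) is a factor.
Dividing out leaves s^3 - 10s^2 + 32s - 32 = 0.
This factors further as (s - 4)^2(s - 2) = 0.

s = -3, 4, 4, 2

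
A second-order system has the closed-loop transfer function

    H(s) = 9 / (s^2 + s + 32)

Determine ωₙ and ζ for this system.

ωₙ ≈ 5.657 rad/s, ζ ≈ 0.08839

Compare the denominator to the standard form s^2 + 2ζωₙs + ωₙ².
ωₙ² = 32, so ωₙ = √32 ≈ 5.657 rad/s.
2ζωₙ = 1, so ζ = 1/(2·√32) ≈ 0.08839.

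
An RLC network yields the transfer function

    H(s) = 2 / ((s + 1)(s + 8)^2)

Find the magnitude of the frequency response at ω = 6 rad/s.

|H(j6)| ≈ 0.003288

Substitute s = j6: numerator = 2, denominator = -548 + j264.
|H(j6)| = |2| / |-548 + j264| = 2 / 608.28 ≈ 0.003288.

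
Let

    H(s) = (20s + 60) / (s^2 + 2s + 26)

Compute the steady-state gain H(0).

Set s = 0: H(0) = (60) / (26) = 30/13.

H(0) = 30/13 ≈ 2.308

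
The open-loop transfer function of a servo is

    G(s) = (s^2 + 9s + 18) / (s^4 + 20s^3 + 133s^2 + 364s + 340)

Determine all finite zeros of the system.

s = -6, -3

Set the numerator to zero: s^2 + 9s + 18 = 0.
Factoring: (s + 6)(s + 3) = 0.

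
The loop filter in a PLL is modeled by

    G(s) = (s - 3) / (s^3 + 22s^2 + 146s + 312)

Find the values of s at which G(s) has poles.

s = -5 ± j, -12

The poles are the roots of the denominator s^3 + 22s^2 + 146s + 312 = 0.
Trying s = -12: the polynomial evaluates to 0, so (s + 12) is a factor.
Dividing out leaves s^2 + 10s + 26 = 0.
The quadratic formula then gives s = -5 ± 1j.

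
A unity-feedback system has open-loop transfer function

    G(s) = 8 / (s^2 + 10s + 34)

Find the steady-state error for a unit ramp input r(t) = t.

G(s) has no poles at the origin.
This is a Type 0 system; Kv = lim_{s→0} s·G(s) = 0, so the steady-state error for a ramp input is infinite.

e_ss = ∞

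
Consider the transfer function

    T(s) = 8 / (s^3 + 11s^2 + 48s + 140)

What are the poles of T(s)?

The poles are the roots of the denominator s^3 + 11s^2 + 48s + 140 = 0.
Trying s = -7: the polynomial evaluates to 0, so (s + 7) is a factor.
Dividing out leaves s^2 + 4s + 20 = 0.
The quadratic formula then gives s = -2 ± 4j.

s = -2 + 4j, -2 - 4j, -7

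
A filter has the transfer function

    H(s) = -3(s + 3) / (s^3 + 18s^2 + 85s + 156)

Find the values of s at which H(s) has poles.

The poles are the roots of the denominator s^3 + 18s^2 + 85s + 156 = 0.
Trying s = -12: the polynomial evaluates to 0, so (s + 12) is a factor.
Dividing out leaves s^2 + 6s + 13 = 0.
The quadratic formula then gives s = -3 ± 2j.

s = -3 + 2j, -3 - 2j, -12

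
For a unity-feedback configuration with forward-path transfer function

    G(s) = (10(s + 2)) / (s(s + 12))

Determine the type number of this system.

Type 1

The denominator has 1 factor of s at the origin (free integrator), so this is a Type 1 system.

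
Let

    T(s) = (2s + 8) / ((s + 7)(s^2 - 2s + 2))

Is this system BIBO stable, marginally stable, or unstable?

unstable

The poles can be read from the denominator factors: s = -7, 1 ± j.
Since the pole(s) at s = 1 ± j lie in the right half-plane, the system is unstable.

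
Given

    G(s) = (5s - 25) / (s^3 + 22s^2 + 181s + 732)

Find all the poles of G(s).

s = -5 + 6j, -5 - 6j, -12

The poles are the roots of the denominator s^3 + 22s^2 + 181s + 732 = 0.
Trying s = -12: the polynomial evaluates to 0, so (s + 12) is a factor.
Dividing out leaves s^2 + 10s + 61 = 0.
The quadratic formula then gives s = -5 ± 6j.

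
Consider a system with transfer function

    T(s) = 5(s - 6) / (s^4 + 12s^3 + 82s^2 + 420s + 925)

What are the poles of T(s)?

The poles are the roots of the denominator s^4 + 12s^3 + 82s^2 + 420s + 925 = 0.
Trying s = -5: the polynomial evaluates to 0, so (s + 5) is a factor.
Dividing out leaves s^3 + 7s^2 + 47s + 185 = 0.
This factors further as (s^2 + 2s + 37)(s + 5) = 0.

s = -1 ± 6j, -5, -5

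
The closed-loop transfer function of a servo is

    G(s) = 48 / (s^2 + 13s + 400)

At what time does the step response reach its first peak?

Comparing s^2 + 13s + 400 to s^2 + 2ζωₙs + ωₙ²: ωₙ = 20 rad/s and ζ = 13/(2·20) = 0.325.
ζωₙ = 13/2 = 6.5, so ω_d = ωₙ√(1−ζ²) = √(ωₙ² − (ζωₙ)²) = √(400 − 6.5²) = √357.75 ≈ 18.91 rad/s.
t_p = π/ω_d = π/18.91 ≈ 0.1661 s.

t_p ≈ 0.1661 s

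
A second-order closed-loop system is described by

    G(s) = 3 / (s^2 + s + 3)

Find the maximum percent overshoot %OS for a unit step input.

%OS ≈ 38.8%

Comparing s^2 + s + 3 to s^2 + 2ζωₙs + ωₙ²: ωₙ = √3 ≈ 1.732 rad/s and ζ = 1/(2·√3) ≈ 0.2887.
%OS = 100·exp(−πζ/√(1−ζ²)) = 100·exp(−π·0.2887/√(1−0.2887²)) ≈ 38.8%.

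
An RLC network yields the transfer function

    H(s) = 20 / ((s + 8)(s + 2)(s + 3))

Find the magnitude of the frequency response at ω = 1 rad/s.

|H(j1)| ≈ 0.3508

Substitute s = j1: numerator = 20, denominator = 35 + j45.
|H(j1)| = |20| / |35 + j45| = 20 / 57.009 ≈ 0.3508.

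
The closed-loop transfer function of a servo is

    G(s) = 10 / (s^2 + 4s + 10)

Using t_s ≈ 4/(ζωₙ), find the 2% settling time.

Comparing s^2 + 4s + 10 to s^2 + 2ζωₙs + ωₙ²: ωₙ = √10 ≈ 3.162 rad/s and ζ = 4/(2·√10) ≈ 0.6325.
ζωₙ = 4/2 = 2, so t_s ≈ 4/(ζωₙ) = 4/2 = 2 s.

t_s ≈ 2 s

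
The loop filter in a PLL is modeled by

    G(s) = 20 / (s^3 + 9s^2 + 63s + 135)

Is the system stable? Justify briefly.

stable

The denominator s^3 + 9s^2 + 63s + 135 factors as (s^2 + 6s + 45)(s + 3), giving poles at s = -3 + 6j, -3 - 6j, -3.
Since all poles lie strictly in the left half-plane, the system is stable.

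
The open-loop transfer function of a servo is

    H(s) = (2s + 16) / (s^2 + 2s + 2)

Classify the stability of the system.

The poles can be read from the denominator factors: s = -1 ± j.
Since all poles lie strictly in the left half-plane, the system is stable.

stable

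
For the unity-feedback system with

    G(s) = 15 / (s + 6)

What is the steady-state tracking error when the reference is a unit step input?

G(s) has no poles at the origin.
This is a Type 0 system. Kp = lim_{s→0} G(s) = 15/6 = 5/2.
e_ss = 1/(1 + Kp) = 1/(1 + 5/2) = 2/7 ≈ 0.2857.

e_ss = 0.2857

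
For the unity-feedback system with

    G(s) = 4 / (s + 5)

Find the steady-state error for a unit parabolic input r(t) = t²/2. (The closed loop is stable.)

G(s) has no poles at the origin.
This is a Type 0 system; Ka = lim_{s→0} s^2·G(s) = 0, so the steady-state error for a parabola input is infinite.

e_ss = ∞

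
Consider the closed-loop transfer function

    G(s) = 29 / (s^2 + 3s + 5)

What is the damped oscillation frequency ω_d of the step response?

Comparing s^2 + 3s + 5 to s^2 + 2ζωₙs + ωₙ²: ωₙ = √5 ≈ 2.236 rad/s and ζ = 3/(2·√5) ≈ 0.6708.
ζωₙ = 3/2 = 1.5, so ω_d = ωₙ√(1−ζ²) = √(ωₙ² − (ζωₙ)²) = √(5 − 1.5²) = √2.75 ≈ 1.658 rad/s.

ω_d ≈ 1.658 rad/s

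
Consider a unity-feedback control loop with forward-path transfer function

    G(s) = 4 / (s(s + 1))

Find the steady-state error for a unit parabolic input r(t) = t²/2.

G(s) has one pole at the origin.
This is a Type 1 system; Ka = lim_{s→0} s^2·G(s) = 0, so the steady-state error for a parabola input is infinite.

e_ss = ∞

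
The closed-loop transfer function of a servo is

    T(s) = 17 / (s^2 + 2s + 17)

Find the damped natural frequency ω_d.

Comparing s^2 + 2s + 17 to s^2 + 2ζωₙs + ωₙ²: ωₙ = √17 ≈ 4.123 rad/s and ζ = 2/(2·√17) ≈ 0.2425.
ζωₙ = 2/2 = 1, so ω_d = ωₙ√(1−ζ²) = √(ωₙ² − (ζωₙ)²) = √(17 − 1²) = √16 = 4 rad/s.

ω_d = 4 rad/s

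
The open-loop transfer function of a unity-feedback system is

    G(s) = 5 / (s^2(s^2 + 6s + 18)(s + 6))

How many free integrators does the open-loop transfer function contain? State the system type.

Type 2

The denominator has 2 factors of s at the origin (free integrators), so this is a Type 2 system.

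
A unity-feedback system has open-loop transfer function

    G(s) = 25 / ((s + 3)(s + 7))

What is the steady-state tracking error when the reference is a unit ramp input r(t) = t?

e_ss = ∞

G(s) has no poles at the origin.
This is a Type 0 system; Kv = lim_{s→0} s·G(s) = 0, so the steady-state error for a ramp input is infinite.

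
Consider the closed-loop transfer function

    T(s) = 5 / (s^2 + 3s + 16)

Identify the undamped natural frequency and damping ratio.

ωₙ = 4 rad/s, ζ = 0.375

Compare the denominator to the standard form s^2 + 2ζωₙs + ωₙ².
ωₙ² = 16, so ωₙ = 4 rad/s.
2ζωₙ = 3, so ζ = 3/(2·4) = 0.375.
With ζ = 0.375 the response is underdamped.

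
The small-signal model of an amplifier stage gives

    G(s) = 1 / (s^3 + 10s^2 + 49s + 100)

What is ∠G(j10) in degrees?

At s = j10: numerator = 1, denominator = -900 - j510.
∠G = ∠num − ∠den = 0° − (-150.46°) = 150.5°.

∠G(j10) ≈ 150.5°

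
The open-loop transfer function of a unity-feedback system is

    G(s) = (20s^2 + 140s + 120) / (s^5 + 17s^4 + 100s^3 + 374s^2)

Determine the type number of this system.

Type 2

Factor s from the denominator: s^5 + 17s^4 + 100s^3 + 374s^2 = s^2·(s^3 + 17s^2 + 100s + 374).
There are 2 poles at the origin, so the system is Type 2.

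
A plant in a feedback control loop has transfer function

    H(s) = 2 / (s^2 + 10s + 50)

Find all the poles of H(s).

s = -5 + 5j, -5 - 5j

The poles are the roots of the denominator s^2 + 10s + 50 = 0.
Using the quadratic formula: s = (-10 ± √(-100))/2 = -5 ± 5j.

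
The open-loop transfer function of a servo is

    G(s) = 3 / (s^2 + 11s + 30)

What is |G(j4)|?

Substitute s = j4: numerator = 3, denominator = 14 + j44.
|G(j4)| = |3| / |14 + j44| = 3 / 46.174 ≈ 0.06497.

|G(j4)| ≈ 0.06497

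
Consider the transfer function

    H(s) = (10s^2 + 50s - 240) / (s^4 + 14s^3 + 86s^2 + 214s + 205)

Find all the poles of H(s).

The poles are the roots of the denominator s^4 + 14s^3 + 86s^2 + 214s + 205 = 0.
No real roots exist; factor into two real quadratics: (s^2 + 10s + 41)(s^2 + 4s + 5) = 0.
Each quadratic gives a conjugate pair via the quadratic formula.

s = -5 ± 4j, -2 ± j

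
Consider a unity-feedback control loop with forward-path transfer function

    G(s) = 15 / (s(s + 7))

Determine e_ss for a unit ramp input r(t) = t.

e_ss = 0.4667

G(s) has one pole at the origin.
This is a Type 1 system. Kv = lim_{s→0} s·G(s) = 15/7.
e_ss = 1/Kv = 1/(15/7) = 7/15 ≈ 0.4667.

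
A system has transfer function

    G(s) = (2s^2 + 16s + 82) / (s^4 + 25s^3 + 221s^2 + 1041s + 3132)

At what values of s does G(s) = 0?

Set the numerator to zero: 2s^2 + 16s + 82 = 0, i.e. 2·(s^2 + 8s + 41) = 0.
Factoring: (s^2 + 8s + 41) = 0.

s = -4 + 5j, -4 - 5j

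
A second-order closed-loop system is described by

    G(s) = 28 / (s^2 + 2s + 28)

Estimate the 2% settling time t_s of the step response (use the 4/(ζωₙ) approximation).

t_s ≈ 4 s

Comparing s^2 + 2s + 28 to s^2 + 2ζωₙs + ωₙ²: ωₙ = √28 ≈ 5.292 rad/s and ζ = 2/(2·√28) ≈ 0.1890.
ζωₙ = 2/2 = 1, so t_s ≈ 4/(ζωₙ) = 4/1 = 4 s.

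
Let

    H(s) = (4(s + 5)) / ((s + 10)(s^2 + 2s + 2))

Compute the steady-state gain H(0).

H(0) = 1

At s = 0 each factor (s + a) contributes a and each (s^2 + bs + c) contributes c.
H(0) = 4·(5) / ((10) · (2)) = 20/20 = 1.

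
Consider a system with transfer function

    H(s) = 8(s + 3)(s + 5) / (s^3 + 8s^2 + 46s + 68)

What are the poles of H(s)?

s = -3 + 5j, -3 - 5j, -2

The poles are the roots of the denominator s^3 + 8s^2 + 46s + 68 = 0.
Trying s = -2: the polynomial evaluates to 0, so (s + 2) is a factor.
Dividing out leaves s^2 + 6s + 34 = 0.
The quadratic formula then gives s = -3 ± 5j.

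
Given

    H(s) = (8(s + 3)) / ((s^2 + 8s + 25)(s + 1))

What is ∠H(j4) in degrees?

At s = j4: numerator = 24 + j32, denominator = -119 + j68.
∠H = ∠num − ∠den = 53.130° − (150.26°) = -97.13°.

∠H(j4) ≈ -97.13°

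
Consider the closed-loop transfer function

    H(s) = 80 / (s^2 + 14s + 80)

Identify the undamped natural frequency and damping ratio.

ωₙ ≈ 8.944 rad/s, ζ ≈ 0.7826

Compare the denominator to the standard form s^2 + 2ζωₙs + ωₙ².
ωₙ² = 80, so ωₙ = √80 ≈ 8.944 rad/s.
2ζωₙ = 14, so ζ = 14/(2·√80) ≈ 0.7826.
With ζ = 0.7826 the response is underdamped.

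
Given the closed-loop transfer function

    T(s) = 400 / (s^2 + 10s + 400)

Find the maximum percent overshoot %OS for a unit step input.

%OS ≈ 44.4%

Comparing s^2 + 10s + 400 to s^2 + 2ζωₙs + ωₙ²: ωₙ = 20 rad/s and ζ = 10/(2·20) = 0.25.
%OS = 100·exp(−πζ/√(1−ζ²)) = 100·exp(−π·0.25/√(1−0.25²)) ≈ 44.4%.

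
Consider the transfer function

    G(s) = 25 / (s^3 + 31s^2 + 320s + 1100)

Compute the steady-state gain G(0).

Set s = 0: G(0) = (25) / (1100) = 1/44.

G(0) = 1/44 ≈ 0.02273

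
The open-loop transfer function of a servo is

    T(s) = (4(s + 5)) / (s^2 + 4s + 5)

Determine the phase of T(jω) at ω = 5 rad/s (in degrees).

At s = j5: numerator = 20 + j20, denominator = -20 + j20.
∠T = ∠num − ∠den = 45° − (135°) = -90°.

∠T(j5) ≈ -90°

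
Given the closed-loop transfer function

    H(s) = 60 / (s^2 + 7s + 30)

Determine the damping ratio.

Compare the denominator to the standard form s^2 + 2ζωₙs + ωₙ².
ωₙ² = 30, so ωₙ = √30 ≈ 5.477 rad/s.
2ζωₙ = 7, so ζ = 7/(2·√30) ≈ 0.6390.

ζ ≈ 0.6390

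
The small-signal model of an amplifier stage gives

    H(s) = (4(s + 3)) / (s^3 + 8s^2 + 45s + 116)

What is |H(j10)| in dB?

|H(j10)|_dB ≈ -26.5 dB

Substitute s = j10: numerator = 12 + j40, denominator = -684 - j550.
|H(j10)| = |12 + j40| / |-684 - j550| = 41.761 / 877.70 ≈ 0.04758.
In decibels: 20·log₁₀(0.04758) ≈ -26.5 dB.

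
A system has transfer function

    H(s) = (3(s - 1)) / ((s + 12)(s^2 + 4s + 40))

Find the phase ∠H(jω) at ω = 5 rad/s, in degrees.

∠H(j5) ≈ 25.56°

At s = j5: numerator = -3 + j15, denominator = 80 + j315.
∠H = ∠num − ∠den = 101.31° − (75.750°) = 25.56°.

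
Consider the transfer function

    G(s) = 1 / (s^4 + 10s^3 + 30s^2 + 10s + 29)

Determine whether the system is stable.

marginally stable

The denominator s^4 + 10s^3 + 30s^2 + 10s + 29 factors as (s^2 + 1)(s^2 + 10s + 29), giving poles at s = ±j, -5 ± 2j.
Since the simple pole(s) at s = ±j lie on the jω-axis with none in the right half-plane, the system is marginally stable.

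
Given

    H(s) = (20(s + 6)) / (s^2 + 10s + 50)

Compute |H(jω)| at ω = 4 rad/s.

Substitute s = j4: numerator = 120 + j80, denominator = 34 + j40.
|H(j4)| = |120 + j80| / |34 + j40| = 144.22 / 52.498 ≈ 2.747.

|H(j4)| ≈ 2.747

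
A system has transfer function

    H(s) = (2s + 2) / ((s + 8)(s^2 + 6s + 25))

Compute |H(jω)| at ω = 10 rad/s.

|H(j10)| ≈ 0.01634

Substitute s = j10: numerator = 2 + j20, denominator = -1200 - j270.
|H(j10)| = |2 + j20| / |-1200 - j270| = 20.100 / 1230 ≈ 0.01634.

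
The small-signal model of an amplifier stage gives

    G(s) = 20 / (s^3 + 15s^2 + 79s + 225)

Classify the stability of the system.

stable

The denominator s^3 + 15s^2 + 79s + 225 factors as (s + 9)(s^2 + 6s + 25), giving poles at s = -9, -3 ± 4j.
Since all poles lie strictly in the left half-plane, the system is stable.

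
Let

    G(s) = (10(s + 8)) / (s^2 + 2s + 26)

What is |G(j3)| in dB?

|G(j3)|_dB ≈ 13.5 dB

Substitute s = j3: numerator = 80 + j30, denominator = 17 + j6.
|G(j3)| = |80 + j30| / |17 + j6| = 85.440 / 18.028 ≈ 4.739.
In decibels: 20·log₁₀(4.739) ≈ 13.5 dB.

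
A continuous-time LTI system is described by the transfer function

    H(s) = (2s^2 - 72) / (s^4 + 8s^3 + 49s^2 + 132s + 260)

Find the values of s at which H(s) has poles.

s = -2 ± 4j, -2 ± 3j

The poles are the roots of the denominator s^4 + 8s^3 + 49s^2 + 132s + 260 = 0.
No real roots exist; factor into two real quadratics: (s^2 + 4s + 20)(s^2 + 4s + 13) = 0.
Each quadratic gives a conjugate pair via the quadratic formula.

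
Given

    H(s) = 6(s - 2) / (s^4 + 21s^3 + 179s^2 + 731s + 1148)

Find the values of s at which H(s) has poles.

The poles are the roots of the denominator s^4 + 21s^3 + 179s^2 + 731s + 1148 = 0.
Trying s = -4: the polynomial evaluates to 0, so (s + 4) is a factor.
Dividing out leaves s^3 + 17s^2 + 111s + 287 = 0.
This factors further as (s^2 + 10s + 41)(s + 7) = 0.

s = -5 + 4j, -5 - 4j, -4, -7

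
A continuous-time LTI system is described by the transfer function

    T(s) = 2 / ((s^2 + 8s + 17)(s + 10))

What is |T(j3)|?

|T(j3)| ≈ 0.007572

Substitute s = j3: numerator = 2, denominator = 8 + j264.
|T(j3)| = |2| / |8 + j264| = 2 / 264.12 ≈ 0.007572.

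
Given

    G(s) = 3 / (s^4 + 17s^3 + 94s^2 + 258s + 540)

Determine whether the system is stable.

stable

The denominator s^4 + 17s^3 + 94s^2 + 258s + 540 factors as (s + 9)(s^2 + 2s + 10)(s + 6), giving poles at s = -9, -1 + 3j, -1 - 3j, -6.
Since all poles lie strictly in the left half-plane, the system is stable.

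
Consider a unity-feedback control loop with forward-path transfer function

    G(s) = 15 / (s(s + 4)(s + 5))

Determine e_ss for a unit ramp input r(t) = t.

G(s) has one pole at the origin.
This is a Type 1 system. Kv = lim_{s→0} s·G(s) = 15/20 = 3/4.
e_ss = 1/Kv = 1/(3/4) = 4/3 ≈ 1.333.

e_ss = 1.333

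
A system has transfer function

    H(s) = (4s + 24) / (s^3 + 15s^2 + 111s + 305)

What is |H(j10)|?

|H(j10)| ≈ 0.03887

Substitute s = j10: numerator = 24 + j40, denominator = -1195 + j110.
|H(j10)| = |24 + j40| / |-1195 + j110| = 46.648 / 1200.1 ≈ 0.03887.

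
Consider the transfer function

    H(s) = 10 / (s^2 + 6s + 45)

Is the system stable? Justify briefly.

The poles can be read from the denominator factors: s = -3 ± 6j.
Since all poles lie strictly in the left half-plane, the system is stable.

stable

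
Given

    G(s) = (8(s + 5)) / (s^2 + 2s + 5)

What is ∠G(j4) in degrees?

At s = j4: numerator = 40 + j32, denominator = -11 + j8.
∠G = ∠num − ∠den = 38.660° − (143.97°) = -105.3°.

∠G(j4) ≈ -105.3°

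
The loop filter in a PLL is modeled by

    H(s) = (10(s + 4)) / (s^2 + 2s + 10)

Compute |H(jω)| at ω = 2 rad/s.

Substitute s = j2: numerator = 40 + j20, denominator = 6 + j4.
|H(j2)| = |40 + j20| / |6 + j4| = 44.721 / 7.2111 ≈ 6.202.

|H(j2)| ≈ 6.202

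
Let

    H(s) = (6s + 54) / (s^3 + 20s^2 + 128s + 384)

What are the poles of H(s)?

s = -4 + 4j, -4 - 4j, -12

The poles are the roots of the denominator s^3 + 20s^2 + 128s + 384 = 0.
Trying s = -12: the polynomial evaluates to 0, so (s + 12) is a factor.
Dividing out leaves s^2 + 8s + 32 = 0.
The quadratic formula then gives s = -4 ± 4j.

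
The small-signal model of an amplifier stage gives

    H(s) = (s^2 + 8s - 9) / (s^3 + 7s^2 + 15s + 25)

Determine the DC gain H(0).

H(0) = -9/25 ≈ -0.3600

Set s = 0: H(0) = (-9) / (25) = -9/25.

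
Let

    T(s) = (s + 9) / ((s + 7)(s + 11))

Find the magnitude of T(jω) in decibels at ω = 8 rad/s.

|T(j8)|_dB ≈ -21.6 dB

Substitute s = j8: numerator = 9 + j8, denominator = 13 + j144.
|T(j8)| = |9 + j8| / |13 + j144| = 12.042 / 144.59 ≈ 0.08328.
In decibels: 20·log₁₀(0.08328) ≈ -21.6 dB.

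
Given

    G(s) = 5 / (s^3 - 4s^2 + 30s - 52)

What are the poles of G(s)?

The poles are the roots of the denominator s^3 - 4s^2 + 30s - 52 = 0.
Trying s = 2: the polynomial evaluates to 0, so (s - 2) is a factor.
Dividing out leaves s^2 - 2s + 26 = 0.
The quadratic formula then gives s = 1 ± 5j.

s = 1 + 5j, 1 - 5j, 2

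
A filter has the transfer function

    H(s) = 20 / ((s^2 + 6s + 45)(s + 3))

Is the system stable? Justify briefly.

stable

The poles can be read from the denominator factors: s = -3 ± 6j, -3.
Since all poles lie strictly in the left half-plane, the system is stable.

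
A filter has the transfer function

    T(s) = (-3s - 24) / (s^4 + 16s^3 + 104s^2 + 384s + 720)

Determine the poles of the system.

s = -2 + 4j, -2 - 4j, -6, -6

The poles are the roots of the denominator s^4 + 16s^3 + 104s^2 + 384s + 720 = 0.
Trying s = -6: the polynomial evaluates to 0, so (s + 6) is a factor.
Dividing out leaves s^3 + 10s^2 + 44s + 120 = 0.
This factors further as (s^2 + 4s + 20)(s + 6) = 0.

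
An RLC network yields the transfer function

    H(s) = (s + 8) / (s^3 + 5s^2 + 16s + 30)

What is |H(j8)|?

|H(j8)| ≈ 0.02351

Substitute s = j8: numerator = 8 + j8, denominator = -290 - j384.
|H(j8)| = |8 + j8| / |-290 - j384| = 11.314 / 481.20 ≈ 0.02351.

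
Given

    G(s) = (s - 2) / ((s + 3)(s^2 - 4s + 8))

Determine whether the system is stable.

unstable

The poles can be read from the denominator factors: s = -3, 2 ± 2j.
Since the pole(s) at s = 2 + 2j, 2 - 2j lie in the right half-plane, the system is unstable.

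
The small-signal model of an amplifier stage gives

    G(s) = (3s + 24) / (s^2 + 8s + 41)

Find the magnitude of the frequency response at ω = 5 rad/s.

|G(j5)| ≈ 0.6569

Substitute s = j5: numerator = 24 + j15, denominator = 16 + j40.
|G(j5)| = |24 + j15| / |16 + j40| = 28.302 / 43.081 ≈ 0.6569.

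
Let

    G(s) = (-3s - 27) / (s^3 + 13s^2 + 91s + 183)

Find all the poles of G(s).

s = -5 + 6j, -5 - 6j, -3

The poles are the roots of the denominator s^3 + 13s^2 + 91s + 183 = 0.
Trying s = -3: the polynomial evaluates to 0, so (s + 3) is a factor.
Dividing out leaves s^2 + 10s + 61 = 0.
The quadratic formula then gives s = -5 ± 6j.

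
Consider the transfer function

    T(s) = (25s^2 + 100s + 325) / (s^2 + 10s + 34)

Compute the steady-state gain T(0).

Set s = 0: T(0) = (325) / (34) = 325/34.

T(0) = 325/34 ≈ 9.559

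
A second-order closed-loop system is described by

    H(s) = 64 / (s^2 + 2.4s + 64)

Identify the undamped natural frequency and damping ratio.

Compare the denominator to the standard form s^2 + 2ζωₙs + ωₙ².
ωₙ² = 64, so ωₙ = 8 rad/s.
2ζωₙ = 2.4, so ζ = 2.4/(2·8) = 0.15.

ωₙ = 8 rad/s, ζ = 0.15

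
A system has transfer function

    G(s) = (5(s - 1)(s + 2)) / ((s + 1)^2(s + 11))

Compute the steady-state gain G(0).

G(0) = -10/11 ≈ -0.9091

At s = 0 each factor (s + a) contributes a and each (s^2 + bs + c) contributes c.
G(0) = 5·(-1) · (2) / ((1) · (11) · (1)) = -10/11 = -10/11.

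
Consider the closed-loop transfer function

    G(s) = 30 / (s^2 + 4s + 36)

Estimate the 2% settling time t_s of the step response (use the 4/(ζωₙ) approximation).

Comparing s^2 + 4s + 36 to s^2 + 2ζωₙs + ωₙ²: ωₙ = 6 rad/s and ζ = 4/(2·6) ≈ 0.3333.
ζωₙ = 4/2 = 2, so t_s ≈ 4/(ζωₙ) = 4/2 = 2 s.

t_s ≈ 2 s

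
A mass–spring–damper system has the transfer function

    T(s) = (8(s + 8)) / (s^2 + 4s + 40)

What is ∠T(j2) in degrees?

At s = j2: numerator = 64 + j16, denominator = 36 + j8.
∠T = ∠num − ∠den = 14.036° − (12.529°) = 1.507°.

∠T(j2) ≈ 1.507°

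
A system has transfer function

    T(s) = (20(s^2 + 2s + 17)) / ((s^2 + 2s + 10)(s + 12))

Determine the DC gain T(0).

At s = 0 each factor (s + a) contributes a and each (s^2 + bs + c) contributes c.
T(0) = 20·(17) / ((10) · (12)) = 340/120 = 17/6.

T(0) = 17/6 ≈ 2.833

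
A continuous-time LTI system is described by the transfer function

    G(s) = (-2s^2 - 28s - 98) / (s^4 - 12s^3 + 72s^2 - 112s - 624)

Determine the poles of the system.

The poles are the roots of the denominator s^4 - 12s^3 + 72s^2 - 112s - 624 = 0.
Trying s = -2: the polynomial evaluates to 0, so (s + 2) is a factor.
Dividing out leaves s^3 - 14s^2 + 100s - 312 = 0.
This factors further as (s^2 - 8s + 52)(s - 6) = 0.

s = 4 + 6j, 4 - 6j, -2, 6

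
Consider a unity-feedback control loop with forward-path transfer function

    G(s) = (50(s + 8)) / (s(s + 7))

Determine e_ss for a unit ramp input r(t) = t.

e_ss = 0.01750

G(s) has one pole at the origin.
This is a Type 1 system. Kv = lim_{s→0} s·G(s) = 400/7.
e_ss = 1/Kv = 1/(400/7) = 7/400 ≈ 0.01750.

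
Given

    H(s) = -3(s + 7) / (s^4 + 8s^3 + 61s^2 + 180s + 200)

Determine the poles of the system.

The poles are the roots of the denominator s^4 + 8s^3 + 61s^2 + 180s + 200 = 0.
No real roots exist; factor into two real quadratics: (s^2 + 4s + 5)(s^2 + 4s + 40) = 0.
Each quadratic gives a conjugate pair via the quadratic formula.

s = -2 + j, -2 - j, -2 + 6j, -2 - 6j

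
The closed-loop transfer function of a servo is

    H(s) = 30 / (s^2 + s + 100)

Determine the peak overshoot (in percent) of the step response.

Comparing s^2 + s + 100 to s^2 + 2ζωₙs + ωₙ²: ωₙ = 10 rad/s and ζ = 1/(2·10) = 0.05.
%OS = 100·exp(−πζ/√(1−ζ²)) = 100·exp(−π·0.05/√(1−0.05²)) ≈ 85.4%.

%OS ≈ 85.4%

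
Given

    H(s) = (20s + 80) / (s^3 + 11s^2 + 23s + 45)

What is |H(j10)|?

|H(j10)| ≈ 0.1649

Substitute s = j10: numerator = 80 + j200, denominator = -1055 - j770.
|H(j10)| = |80 + j200| / |-1055 - j770| = 215.41 / 1306.1 ≈ 0.1649.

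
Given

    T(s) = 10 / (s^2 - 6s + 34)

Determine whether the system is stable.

The denominator s^2 - 6s + 34 factors as (s^2 - 6s + 34), giving poles at s = 3 + 5j, 3 - 5j.
Since the pole(s) at s = 3 + 5j, 3 - 5j lie in the right half-plane, the system is unstable.

unstable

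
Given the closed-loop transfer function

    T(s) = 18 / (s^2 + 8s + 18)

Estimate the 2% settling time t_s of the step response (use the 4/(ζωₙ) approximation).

Comparing s^2 + 8s + 18 to s^2 + 2ζωₙs + ωₙ²: ωₙ = √18 ≈ 4.243 rad/s and ζ = 8/(2·√18) ≈ 0.9428.
ζωₙ = 8/2 = 4, so t_s ≈ 4/(ζωₙ) = 4/4 = 1 s.

t_s ≈ 1 s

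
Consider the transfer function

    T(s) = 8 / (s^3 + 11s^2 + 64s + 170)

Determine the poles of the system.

s = -3 ± 5j, -5

The poles are the roots of the denominator s^3 + 11s^2 + 64s + 170 = 0.
Trying s = -5: the polynomial evaluates to 0, so (s + 5) is a factor.
Dividing out leaves s^2 + 6s + 34 = 0.
The quadratic formula then gives s = -3 ± 5j.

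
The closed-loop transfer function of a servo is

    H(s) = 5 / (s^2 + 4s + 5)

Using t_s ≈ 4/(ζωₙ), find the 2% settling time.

Comparing s^2 + 4s + 5 to s^2 + 2ζωₙs + ωₙ²: ωₙ = √5 ≈ 2.236 rad/s and ζ = 4/(2·√5) ≈ 0.8944.
ζωₙ = 4/2 = 2, so t_s ≈ 4/(ζωₙ) = 4/2 = 2 s.

t_s ≈ 2 s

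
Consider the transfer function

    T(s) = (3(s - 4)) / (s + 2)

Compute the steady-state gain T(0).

T(0) = -6

Set s = 0: T(0) = (-12) / (2) = -6.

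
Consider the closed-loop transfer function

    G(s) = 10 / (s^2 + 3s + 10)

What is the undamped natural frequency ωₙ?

ωₙ ≈ 3.162 rad/s

Compare the denominator to the standard form s^2 + 2ζωₙs + ωₙ².
ωₙ² = 10, so ωₙ = √10 ≈ 3.162 rad/s.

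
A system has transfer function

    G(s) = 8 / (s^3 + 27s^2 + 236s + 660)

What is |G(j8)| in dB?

Substitute s = j8: numerator = 8, denominator = -1068 + j1376.
|G(j8)| = |8| / |-1068 + j1376| = 8 / 1741.8 ≈ 0.004593.
In decibels: 20·log₁₀(0.004593) ≈ -46.8 dB.

|G(j8)|_dB ≈ -46.8 dB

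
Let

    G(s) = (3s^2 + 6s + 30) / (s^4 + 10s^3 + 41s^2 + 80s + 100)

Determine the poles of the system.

s = -1 + 2j, -1 - 2j, -4 + 2j, -4 - 2j

The poles are the roots of the denominator s^4 + 10s^3 + 41s^2 + 80s + 100 = 0.
No real roots exist; factor into two real quadratics: (s^2 + 2s + 5)(s^2 + 8s + 20) = 0.
Each quadratic gives a conjugate pair via the quadratic formula.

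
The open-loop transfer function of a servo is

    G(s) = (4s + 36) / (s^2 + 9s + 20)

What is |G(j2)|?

Substitute s = j2: numerator = 36 + j8, denominator = 16 + j18.
|G(j2)| = |36 + j8| / |16 + j18| = 36.878 / 24.083 ≈ 1.531.

|G(j2)| ≈ 1.531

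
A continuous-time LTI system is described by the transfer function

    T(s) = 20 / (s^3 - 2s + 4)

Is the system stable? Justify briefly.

unstable

The denominator s^3 - 2s + 4 factors as (s^2 - 2s + 2)(s + 2), giving poles at s = 1 ± j, -2.
Since the pole(s) at s = 1 ± j lie in the right half-plane, the system is unstable.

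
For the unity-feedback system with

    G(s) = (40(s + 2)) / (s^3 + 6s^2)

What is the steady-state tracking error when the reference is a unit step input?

e_ss = 0

G(s) has 2 poles at the origin.
This is a Type 2 system; for a step input the steady-state error is zero.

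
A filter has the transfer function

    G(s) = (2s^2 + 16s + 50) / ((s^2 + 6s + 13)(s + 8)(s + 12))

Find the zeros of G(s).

s = -4 ± 3j

Set the numerator to zero: 2s^2 + 16s + 50 = 0, i.e. 2·(s^2 + 8s + 25) = 0.
Factoring: (s^2 + 8s + 25) = 0.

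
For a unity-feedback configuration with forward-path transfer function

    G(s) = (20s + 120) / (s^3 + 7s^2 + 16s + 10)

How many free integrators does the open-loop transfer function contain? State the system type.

Type 0

The denominator has no factor of s at the origin — no free integrator — so this is a Type 0 system.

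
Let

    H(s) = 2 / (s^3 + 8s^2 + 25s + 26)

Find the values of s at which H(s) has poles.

s = -2, -3 ± 2j

The poles are the roots of the denominator s^3 + 8s^2 + 25s + 26 = 0.
Trying s = -2: the polynomial evaluates to 0, so (s + 2) is a factor.
Dividing out leaves s^2 + 6s + 13 = 0.
The quadratic formula then gives s = -3 ± 2j.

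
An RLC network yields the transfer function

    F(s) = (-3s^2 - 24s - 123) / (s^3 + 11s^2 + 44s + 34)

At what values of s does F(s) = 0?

s = -4 ± 5j

Set the numerator to zero: -3s^2 - 24s - 123 = 0, i.e. -3·(s^2 + 8s + 41) = 0.
Factoring: (s^2 + 8s + 41) = 0.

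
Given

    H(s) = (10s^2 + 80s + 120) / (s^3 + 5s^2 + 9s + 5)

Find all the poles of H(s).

s = -2 ± j, -1

The poles are the roots of the denominator s^3 + 5s^2 + 9s + 5 = 0.
Trying s = -1: the polynomial evaluates to 0, so (s + 1) is a factor.
Dividing out leaves s^2 + 4s + 5 = 0.
The quadratic formula then gives s = -2 ± 1j.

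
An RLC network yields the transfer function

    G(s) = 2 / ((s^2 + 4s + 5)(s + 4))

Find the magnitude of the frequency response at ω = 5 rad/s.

|G(j5)| ≈ 0.01104

Substitute s = j5: numerator = 2, denominator = -180 - j20.
|G(j5)| = |2| / |-180 - j20| = 2 / 181.11 ≈ 0.01104.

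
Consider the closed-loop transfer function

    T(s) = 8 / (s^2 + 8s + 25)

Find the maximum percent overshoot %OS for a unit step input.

Comparing s^2 + 8s + 25 to s^2 + 2ζωₙs + ωₙ²: ωₙ = 5 rad/s and ζ = 8/(2·5) = 0.8.
%OS = 100·exp(−πζ/√(1−ζ²)) = 100·exp(−π·0.8/√(1−0.8²)) ≈ 1.52%.

%OS ≈ 1.52%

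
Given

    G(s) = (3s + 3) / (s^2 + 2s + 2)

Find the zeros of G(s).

Set the numerator to zero: 3s + 3 = 0, i.e. 3·(s + 1) = 0.
So s = -1.

s = -1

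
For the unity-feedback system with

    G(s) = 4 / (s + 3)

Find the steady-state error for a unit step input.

G(s) has no poles at the origin.
This is a Type 0 system. Kp = lim_{s→0} G(s) = 4/3.
e_ss = 1/(1 + Kp) = 1/(1 + 4/3) = 3/7 ≈ 0.4286.

e_ss = 0.4286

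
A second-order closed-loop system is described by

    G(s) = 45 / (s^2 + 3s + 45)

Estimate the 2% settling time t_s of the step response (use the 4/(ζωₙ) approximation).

Comparing s^2 + 3s + 45 to s^2 + 2ζωₙs + ωₙ²: ωₙ = √45 ≈ 6.708 rad/s and ζ = 3/(2·√45) ≈ 0.2236.
ζωₙ = 3/2 = 1.5, so t_s ≈ 4/(ζωₙ) = 4/1.5 ≈ 2.667 s.

t_s ≈ 2.667 s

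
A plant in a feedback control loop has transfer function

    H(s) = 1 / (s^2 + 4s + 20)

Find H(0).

Set s = 0: H(0) = (1) / (20) = 1/20.

H(0) = 1/20 ≈ 0.05000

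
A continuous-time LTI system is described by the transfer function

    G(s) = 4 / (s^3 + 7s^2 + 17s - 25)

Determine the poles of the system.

s = 1, -4 + 3j, -4 - 3j

The poles are the roots of the denominator s^3 + 7s^2 + 17s - 25 = 0.
Trying s = 1: the polynomial evaluates to 0, so (s - 1) is a factor.
Dividing out leaves s^2 + 8s + 25 = 0.
The quadratic formula then gives s = -4 ± 3j.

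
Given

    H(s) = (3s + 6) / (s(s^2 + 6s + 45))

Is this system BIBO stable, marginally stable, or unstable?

marginally stable

The poles can be read from the denominator factors: s = 0, -3 ± 6j.
Since the simple pole(s) at s = 0 lie on the jω-axis with none in the right half-plane, the system is marginally stable.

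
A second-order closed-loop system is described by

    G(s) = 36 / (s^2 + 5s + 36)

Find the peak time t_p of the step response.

t_p ≈ 0.5760 s

Comparing s^2 + 5s + 36 to s^2 + 2ζωₙs + ωₙ²: ωₙ = 6 rad/s and ζ = 5/(2·6) ≈ 0.4167.
ζωₙ = 5/2 = 2.5, so ω_d = ωₙ√(1−ζ²) = √(ωₙ² − (ζωₙ)²) = √(36 − 2.5²) = √29.75 ≈ 5.454 rad/s.
t_p = π/ω_d = π/5.454 ≈ 0.5760 s.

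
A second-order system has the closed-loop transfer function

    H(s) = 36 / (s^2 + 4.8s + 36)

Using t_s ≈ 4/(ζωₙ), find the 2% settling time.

t_s ≈ 1.667 s

Comparing s^2 + 4.8s + 36 to s^2 + 2ζωₙs + ωₙ²: ωₙ = 6 rad/s and ζ = 4.8/(2·6) = 0.4.
ζωₙ = 4.8/2 = 2.4, so t_s ≈ 4/(ζωₙ) = 4/2.4 ≈ 1.667 s.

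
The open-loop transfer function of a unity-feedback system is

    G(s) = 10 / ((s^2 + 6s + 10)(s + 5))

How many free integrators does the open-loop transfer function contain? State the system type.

Type 0

The denominator has no factor of s at the origin — no free integrator — so this is a Type 0 system.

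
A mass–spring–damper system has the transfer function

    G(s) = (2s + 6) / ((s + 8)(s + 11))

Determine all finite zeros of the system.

Set the numerator to zero: 2s + 6 = 0, i.e. 2·(s + 3) = 0.
So s = -3.

s = -3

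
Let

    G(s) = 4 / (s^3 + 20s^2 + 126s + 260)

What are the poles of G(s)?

The poles are the roots of the denominator s^3 + 20s^2 + 126s + 260 = 0.
Trying s = -10: the polynomial evaluates to 0, so (s + 10) is a factor.
Dividing out leaves s^2 + 10s + 26 = 0.
The quadratic formula then gives s = -5 ± 1j.

s = -5 + j, -5 - j, -10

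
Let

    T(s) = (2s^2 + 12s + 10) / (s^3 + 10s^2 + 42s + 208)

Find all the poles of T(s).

The poles are the roots of the denominator s^3 + 10s^2 + 42s + 208 = 0.
Trying s = -8: the polynomial evaluates to 0, so (s + 8) is a factor.
Dividing out leaves s^2 + 2s + 26 = 0.
The quadratic formula then gives s = -1 ± 5j.

s = -1 ± 5j, -8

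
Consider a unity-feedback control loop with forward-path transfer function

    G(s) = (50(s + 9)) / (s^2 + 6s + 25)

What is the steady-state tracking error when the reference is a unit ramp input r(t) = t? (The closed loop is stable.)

e_ss = ∞

G(s) has no poles at the origin.
This is a Type 0 system; Kv = lim_{s→0} s·G(s) = 0, so the steady-state error for a ramp input is infinite.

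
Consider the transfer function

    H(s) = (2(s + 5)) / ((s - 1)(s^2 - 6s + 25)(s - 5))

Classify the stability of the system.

The poles can be read from the denominator factors: s = 1, 3 + 4j, 3 - 4j, 5.
Since the pole(s) at s = 1, 3 + 4j, 3 - 4j, 5 lie in the right half-plane, the system is unstable.

unstable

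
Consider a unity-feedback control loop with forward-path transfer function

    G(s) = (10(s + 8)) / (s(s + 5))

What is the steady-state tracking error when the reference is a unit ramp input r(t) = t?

e_ss = 0.06250

G(s) has one pole at the origin.
This is a Type 1 system. Kv = lim_{s→0} s·G(s) = 80/5 = 16.
e_ss = 1/Kv = 1/(16) = 1/16 ≈ 0.06250.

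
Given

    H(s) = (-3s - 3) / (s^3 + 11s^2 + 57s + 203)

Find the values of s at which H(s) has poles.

The poles are the roots of the denominator s^3 + 11s^2 + 57s + 203 = 0.
Trying s = -7: the polynomial evaluates to 0, so (s + 7) is a factor.
Dividing out leaves s^2 + 4s + 29 = 0.
The quadratic formula then gives s = -2 ± 5j.

s = -2 ± 5j, -7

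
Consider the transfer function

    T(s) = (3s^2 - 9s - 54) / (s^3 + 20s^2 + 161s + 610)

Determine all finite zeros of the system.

Set the numerator to zero: 3s^2 - 9s - 54 = 0, i.e. 3·(s^2 - 3s - 18) = 0.
Factoring: (s + 3)(s - 6) = 0.

s = -3, 6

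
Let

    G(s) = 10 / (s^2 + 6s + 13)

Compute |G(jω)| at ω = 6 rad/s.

|G(j6)| ≈ 0.2341

Substitute s = j6: numerator = 10, denominator = -23 + j36.
|G(j6)| = |10| / |-23 + j36| = 10 / 42.720 ≈ 0.2341.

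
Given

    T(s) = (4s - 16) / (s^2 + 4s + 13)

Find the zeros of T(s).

Set the numerator to zero: 4s - 16 = 0, i.e. 4·(s - 4) = 0.
So s = 4.

s = 4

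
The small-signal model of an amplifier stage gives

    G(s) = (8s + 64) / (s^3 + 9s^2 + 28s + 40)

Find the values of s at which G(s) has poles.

s = -2 + 2j, -2 - 2j, -5

The poles are the roots of the denominator s^3 + 9s^2 + 28s + 40 = 0.
Trying s = -5: the polynomial evaluates to 0, so (s + 5) is a factor.
Dividing out leaves s^2 + 4s + 8 = 0.
The quadratic formula then gives s = -2 ± 2j.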